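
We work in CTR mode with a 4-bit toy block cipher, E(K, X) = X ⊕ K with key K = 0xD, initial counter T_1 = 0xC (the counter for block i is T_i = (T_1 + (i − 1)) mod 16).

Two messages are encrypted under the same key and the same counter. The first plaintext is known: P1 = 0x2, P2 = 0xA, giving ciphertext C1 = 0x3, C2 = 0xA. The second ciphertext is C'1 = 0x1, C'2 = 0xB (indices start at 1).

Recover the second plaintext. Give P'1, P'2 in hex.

In CTR with a reused counter, both messages share the same keystream S_i, so C_i ⊕ C'_i = P_i ⊕ P'_i and thus P'_i = P_i ⊕ C_i ⊕ C'_i.
P'1: 0x2 ⊕ 0x3 ⊕ 0x1 = 0x0.
P'2: 0xA ⊕ 0xA ⊕ 0xB = 0xB.

P'1 = 0x0, P'2 = 0xB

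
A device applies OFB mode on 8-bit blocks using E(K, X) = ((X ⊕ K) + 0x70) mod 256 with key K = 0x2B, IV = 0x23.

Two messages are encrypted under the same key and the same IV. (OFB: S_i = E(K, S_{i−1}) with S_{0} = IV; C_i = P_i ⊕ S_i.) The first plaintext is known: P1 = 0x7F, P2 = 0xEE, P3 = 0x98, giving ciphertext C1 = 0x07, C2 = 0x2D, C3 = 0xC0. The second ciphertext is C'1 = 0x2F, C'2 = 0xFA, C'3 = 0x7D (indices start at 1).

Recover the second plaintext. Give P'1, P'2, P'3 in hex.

In OFB with a reused IV, both messages share the same keystream S_i, so C_i ⊕ C'_i = P_i ⊕ P'_i and thus P'_i = P_i ⊕ C_i ⊕ C'_i.
P'1: 0x7F ⊕ 0x07 ⊕ 0x2F = 0x57.
P'2: 0xEE ⊕ 0x2D ⊕ 0xFA = 0x39.
P'3: 0x98 ⊕ 0xC0 ⊕ 0x7D = 0x25.

P'1 = 0x57, P'2 = 0x39, P'3 = 0x25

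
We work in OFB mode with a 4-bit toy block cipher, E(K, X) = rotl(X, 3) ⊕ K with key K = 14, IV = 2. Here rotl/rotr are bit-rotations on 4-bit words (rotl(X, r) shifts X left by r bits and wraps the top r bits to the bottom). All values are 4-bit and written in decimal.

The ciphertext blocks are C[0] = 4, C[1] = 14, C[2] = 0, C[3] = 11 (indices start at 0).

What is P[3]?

P[3] = 6

OFB decryption: S_i = E(K, S_{i−1}) with S_{−1} = IV; P_i = C_i ⊕ S_i.
P[0]: S = E(K, 2) = 15; 4 ⊕ 15 = 11.
P[1]: S = E(K, 15) = 1; 14 ⊕ 1 = 15.
P[2]: S = E(K, 1) = 6; 0 ⊕ 6 = 6.
P[3]: S = E(K, 6) = 13; 11 ⊕ 13 = 6.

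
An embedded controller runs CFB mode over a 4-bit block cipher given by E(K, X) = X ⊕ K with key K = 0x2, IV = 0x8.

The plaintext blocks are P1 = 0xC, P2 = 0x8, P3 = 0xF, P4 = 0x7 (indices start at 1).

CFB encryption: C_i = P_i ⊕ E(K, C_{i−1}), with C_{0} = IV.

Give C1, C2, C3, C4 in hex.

C1: E(K, 0x8) = 0xA; 0xC ⊕ 0xA = 0x6.
C2: E(K, 0x6) = 0x4; 0x8 ⊕ 0x4 = 0xC.
C3: E(K, 0xC) = 0xE; 0xF ⊕ 0xE = 0x1.
C4: E(K, 0x1) = 0x3; 0x7 ⊕ 0x3 = 0x4.

C1 = 0x6, C2 = 0xC, C3 = 0x1, C4 = 0x4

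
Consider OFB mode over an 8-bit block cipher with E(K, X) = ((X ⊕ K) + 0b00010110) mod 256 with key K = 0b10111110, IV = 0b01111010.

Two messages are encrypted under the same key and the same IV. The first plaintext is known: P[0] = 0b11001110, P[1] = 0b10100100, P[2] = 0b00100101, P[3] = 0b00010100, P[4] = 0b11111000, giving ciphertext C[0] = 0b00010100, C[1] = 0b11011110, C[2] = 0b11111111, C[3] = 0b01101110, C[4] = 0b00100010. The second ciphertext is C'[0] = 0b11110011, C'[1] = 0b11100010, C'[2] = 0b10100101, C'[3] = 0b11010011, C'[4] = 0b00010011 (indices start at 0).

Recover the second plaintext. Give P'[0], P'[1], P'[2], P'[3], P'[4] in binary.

In OFB with a reused IV, both messages share the same keystream S_i, so C_i ⊕ C'_i = P_i ⊕ P'_i and thus P'_i = P_i ⊕ C_i ⊕ C'_i.
P'[0]: 0b11001110 ⊕ 0b00010100 ⊕ 0b11110011 = 0b00101001.
P'[1]: 0b10100100 ⊕ 0b11011110 ⊕ 0b11100010 = 0b10011000.
P'[2]: 0b00100101 ⊕ 0b11111111 ⊕ 0b10100101 = 0b01111111.
P'[3]: 0b00010100 ⊕ 0b01101110 ⊕ 0b11010011 = 0b10101001.
P'[4]: 0b11111000 ⊕ 0b00100010 ⊕ 0b00010011 = 0b11001001.

P'[0] = 0b00101001, P'[1] = 0b10011000, P'[2] = 0b01111111, P'[3] = 0b10101001, P'[4] = 0b11001001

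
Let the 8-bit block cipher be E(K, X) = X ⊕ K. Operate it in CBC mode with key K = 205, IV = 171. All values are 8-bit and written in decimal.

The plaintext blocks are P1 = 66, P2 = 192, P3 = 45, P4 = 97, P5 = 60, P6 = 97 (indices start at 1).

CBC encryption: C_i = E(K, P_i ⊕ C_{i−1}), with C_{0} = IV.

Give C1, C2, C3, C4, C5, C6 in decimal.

C1 = 36, C2 = 41, C3 = 201, C4 = 101, C5 = 148, C6 = 56

C1: P1 ⊕ 171 = 233; E(K, 233) = 36.
C2: P2 ⊕ 36 = 228; E(K, 228) = 41.
C3: P3 ⊕ 41 = 4; E(K, 4) = 201.
C4: P4 ⊕ 201 = 168; E(K, 168) = 101.
C5: P5 ⊕ 101 = 89; E(K, 89) = 148.
C6: P6 ⊕ 148 = 245; E(K, 245) = 56.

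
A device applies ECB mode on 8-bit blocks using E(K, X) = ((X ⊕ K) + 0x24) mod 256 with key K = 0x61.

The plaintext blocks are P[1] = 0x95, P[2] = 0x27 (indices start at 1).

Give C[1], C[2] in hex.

C[1] = 0x18, C[2] = 0x6A

ECB encryption: C_i = E(K, P_i).
C[1]: E(K, 0x95) = 0x18.
C[2]: E(K, 0x27) = 0x6A.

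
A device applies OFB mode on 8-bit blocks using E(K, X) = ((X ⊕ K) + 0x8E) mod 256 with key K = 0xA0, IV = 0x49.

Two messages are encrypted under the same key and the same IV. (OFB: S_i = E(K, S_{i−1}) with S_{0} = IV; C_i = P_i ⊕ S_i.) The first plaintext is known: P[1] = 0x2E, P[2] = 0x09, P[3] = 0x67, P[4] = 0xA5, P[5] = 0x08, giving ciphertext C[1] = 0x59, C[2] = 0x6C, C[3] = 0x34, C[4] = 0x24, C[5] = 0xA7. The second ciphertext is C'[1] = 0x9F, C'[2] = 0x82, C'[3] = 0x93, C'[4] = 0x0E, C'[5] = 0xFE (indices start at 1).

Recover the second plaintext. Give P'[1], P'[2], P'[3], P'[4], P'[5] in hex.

P'[1] = 0xE8, P'[2] = 0xE7, P'[3] = 0xC0, P'[4] = 0x8F, P'[5] = 0x51

In OFB with a reused IV, both messages share the same keystream S_i, so C_i ⊕ C'_i = P_i ⊕ P'_i and thus P'_i = P_i ⊕ C_i ⊕ C'_i.
P'[1]: 0x2E ⊕ 0x59 ⊕ 0x9F = 0xE8.
P'[2]: 0x09 ⊕ 0x6C ⊕ 0x82 = 0xE7.
P'[3]: 0x67 ⊕ 0x34 ⊕ 0x93 = 0xC0.
P'[4]: 0xA5 ⊕ 0x24 ⊕ 0x0E = 0x8F.
P'[5]: 0x08 ⊕ 0xA7 ⊕ 0xFE = 0x51.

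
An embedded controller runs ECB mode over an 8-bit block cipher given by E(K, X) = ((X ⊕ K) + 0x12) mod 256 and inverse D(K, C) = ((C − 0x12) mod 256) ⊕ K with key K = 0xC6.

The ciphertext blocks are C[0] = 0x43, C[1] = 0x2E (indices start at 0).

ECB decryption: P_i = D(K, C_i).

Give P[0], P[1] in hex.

P[0] = 0xF7, P[1] = 0xDA

P[0]: D(K, 0x43) = 0xF7.
P[1]: D(K, 0x2E) = 0xDA.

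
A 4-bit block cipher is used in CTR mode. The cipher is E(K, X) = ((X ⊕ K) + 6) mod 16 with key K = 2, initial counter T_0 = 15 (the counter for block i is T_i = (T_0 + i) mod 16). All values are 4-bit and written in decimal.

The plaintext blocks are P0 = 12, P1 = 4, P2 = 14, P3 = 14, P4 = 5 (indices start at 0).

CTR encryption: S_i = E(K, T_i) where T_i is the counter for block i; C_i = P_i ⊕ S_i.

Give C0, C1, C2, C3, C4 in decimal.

C0: T = 15, S = E(K, T) = 3; 12 ⊕ 3 = 15.
C1: T = 0, S = E(K, T) = 8; 4 ⊕ 8 = 12.
C2: T = 1, S = E(K, T) = 9; 14 ⊕ 9 = 7.
C3: T = 2, S = E(K, T) = 6; 14 ⊕ 6 = 8.
C4: T = 3, S = E(K, T) = 7; 5 ⊕ 7 = 2.

C0 = 15, C1 = 12, C2 = 7, C3 = 8, C4 = 2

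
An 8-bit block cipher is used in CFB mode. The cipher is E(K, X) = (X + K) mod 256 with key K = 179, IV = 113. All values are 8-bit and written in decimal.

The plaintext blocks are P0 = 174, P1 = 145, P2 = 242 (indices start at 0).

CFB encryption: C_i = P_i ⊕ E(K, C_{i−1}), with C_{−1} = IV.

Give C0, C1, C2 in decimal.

C0: E(K, 113) = 36; 174 ⊕ 36 = 138.
C1: E(K, 138) = 61; 145 ⊕ 61 = 172.
C2: E(K, 172) = 95; 242 ⊕ 95 = 173.

C0 = 138, C1 = 172, C2 = 173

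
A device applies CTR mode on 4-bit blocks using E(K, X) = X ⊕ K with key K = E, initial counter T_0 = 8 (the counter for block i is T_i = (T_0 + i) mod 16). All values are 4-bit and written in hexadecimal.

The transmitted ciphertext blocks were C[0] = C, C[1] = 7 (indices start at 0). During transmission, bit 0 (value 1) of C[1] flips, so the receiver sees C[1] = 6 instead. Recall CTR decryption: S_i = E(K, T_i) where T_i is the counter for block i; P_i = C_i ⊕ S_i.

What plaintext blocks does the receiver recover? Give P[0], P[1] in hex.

Only C[1] changed, to 6. In CTR, a change in C_i flips the same bit in P_i only; the keystream is unaffected. Decrypting the received ciphertext:
P[0]: T = 8, S = E(K, T) = 6; C ⊕ 6 = A.
P[1]: T = 9, S = E(K, T) = 7; 6 ⊕ 7 = 1.
Blocks that differ from the original plaintext: P[1].

P[0] = A, P[1] = 1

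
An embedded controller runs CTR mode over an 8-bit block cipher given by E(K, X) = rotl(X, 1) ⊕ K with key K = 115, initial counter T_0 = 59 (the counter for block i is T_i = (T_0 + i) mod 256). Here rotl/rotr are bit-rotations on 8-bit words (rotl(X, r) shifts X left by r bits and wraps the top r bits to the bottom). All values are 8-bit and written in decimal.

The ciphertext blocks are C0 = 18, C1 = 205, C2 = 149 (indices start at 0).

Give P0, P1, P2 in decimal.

CTR decryption: S_i = E(K, T_i) where T_i is the counter for block i; P_i = C_i ⊕ S_i.
P0: T = 59, S = E(K, T) = 5; 18 ⊕ 5 = 23.
P1: T = 60, S = E(K, T) = 11; 205 ⊕ 11 = 198.
P2: T = 61, S = E(K, T) = 9; 149 ⊕ 9 = 156.

P0 = 23, P1 = 198, P2 = 156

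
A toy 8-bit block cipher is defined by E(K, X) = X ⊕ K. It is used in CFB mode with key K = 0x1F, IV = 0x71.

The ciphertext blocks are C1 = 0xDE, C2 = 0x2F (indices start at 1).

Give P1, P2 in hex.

P1 = 0xB0, P2 = 0xEE

CFB decryption: P_i = C_i ⊕ E(K, C_{i−1}), with C_{0} = IV.
P1: E(K, 0x71) = 0x6E; 0xDE ⊕ 0x6E = 0xB0.
P2: E(K, 0xDE) = 0xC1; 0x2F ⊕ 0xC1 = 0xEE.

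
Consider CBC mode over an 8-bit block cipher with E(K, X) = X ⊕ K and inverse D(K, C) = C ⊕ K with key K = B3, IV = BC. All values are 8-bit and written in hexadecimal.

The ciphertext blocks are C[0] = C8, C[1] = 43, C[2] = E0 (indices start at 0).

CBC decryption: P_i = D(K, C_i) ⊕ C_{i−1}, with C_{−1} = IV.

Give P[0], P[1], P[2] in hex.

P[0]: D(K, C8) = 7B; 7B ⊕ BC = C7.
P[1]: D(K, 43) = F0; F0 ⊕ C8 = 38.
P[2]: D(K, E0) = 53; 53 ⊕ 43 = 10.

P[0] = C7, P[1] = 38, P[2] = 10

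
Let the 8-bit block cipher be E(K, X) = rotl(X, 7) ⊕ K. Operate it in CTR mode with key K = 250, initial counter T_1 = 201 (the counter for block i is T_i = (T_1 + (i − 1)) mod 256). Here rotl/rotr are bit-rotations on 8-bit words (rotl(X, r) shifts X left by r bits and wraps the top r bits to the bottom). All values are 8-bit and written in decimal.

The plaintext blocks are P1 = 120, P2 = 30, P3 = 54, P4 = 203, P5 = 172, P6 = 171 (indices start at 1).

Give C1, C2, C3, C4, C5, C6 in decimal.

C1 = 102, C2 = 129, C3 = 41, C4 = 87, C5 = 176, C6 = 54

CTR encryption: S_i = E(K, T_i) where T_i is the counter for block i; C_i = P_i ⊕ S_i.
C1: T = 201, S = E(K, T) = 30; 120 ⊕ 30 = 102.
C2: T = 202, S = E(K, T) = 159; 30 ⊕ 159 = 129.
C3: T = 203, S = E(K, T) = 31; 54 ⊕ 31 = 41.
C4: T = 204, S = E(K, T) = 156; 203 ⊕ 156 = 87.
C5: T = 205, S = E(K, T) = 28; 172 ⊕ 28 = 176.
C6: T = 206, S = E(K, T) = 157; 171 ⊕ 157 = 54.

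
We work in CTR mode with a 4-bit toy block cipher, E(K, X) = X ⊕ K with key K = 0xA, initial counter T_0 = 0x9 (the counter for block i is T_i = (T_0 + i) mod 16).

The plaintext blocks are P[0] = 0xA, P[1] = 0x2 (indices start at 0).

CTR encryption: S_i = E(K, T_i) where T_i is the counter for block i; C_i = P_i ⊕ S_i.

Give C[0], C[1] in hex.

C[0]: T = 0x9, S = E(K, T) = 0x3; 0xA ⊕ 0x3 = 0x9.
C[1]: T = 0xA, S = E(K, T) = 0x0; 0x2 ⊕ 0x0 = 0x2.

C[0] = 0x9, C[1] = 0x2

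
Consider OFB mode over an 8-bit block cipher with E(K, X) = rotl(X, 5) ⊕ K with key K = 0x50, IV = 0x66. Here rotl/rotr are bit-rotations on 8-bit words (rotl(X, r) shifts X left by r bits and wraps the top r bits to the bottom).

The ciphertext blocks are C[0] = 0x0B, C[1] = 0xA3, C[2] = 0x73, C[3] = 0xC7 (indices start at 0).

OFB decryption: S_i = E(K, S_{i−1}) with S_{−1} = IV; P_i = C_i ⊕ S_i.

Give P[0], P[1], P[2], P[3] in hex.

P[0]: S = E(K, 0x66) = 0x9C; 0x0B ⊕ 0x9C = 0x97.
P[1]: S = E(K, 0x9C) = 0xC3; 0xA3 ⊕ 0xC3 = 0x60.
P[2]: S = E(K, 0xC3) = 0x28; 0x73 ⊕ 0x28 = 0x5B.
P[3]: S = E(K, 0x28) = 0x55; 0xC7 ⊕ 0x55 = 0x92.

P[0] = 0x97, P[1] = 0x60, P[2] = 0x5B, P[3] = 0x92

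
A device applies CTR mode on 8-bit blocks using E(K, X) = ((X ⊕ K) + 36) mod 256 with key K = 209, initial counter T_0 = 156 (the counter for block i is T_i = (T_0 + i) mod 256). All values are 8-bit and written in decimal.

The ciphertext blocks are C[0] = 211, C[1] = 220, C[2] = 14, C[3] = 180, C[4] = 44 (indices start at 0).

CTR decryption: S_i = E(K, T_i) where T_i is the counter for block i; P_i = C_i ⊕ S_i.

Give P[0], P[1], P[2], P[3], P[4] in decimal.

P[0] = 162, P[1] = 172, P[2] = 125, P[3] = 198, P[4] = 185

P[0]: T = 156, S = E(K, T) = 113; 211 ⊕ 113 = 162.
P[1]: T = 157, S = E(K, T) = 112; 220 ⊕ 112 = 172.
P[2]: T = 158, S = E(K, T) = 115; 14 ⊕ 115 = 125.
P[3]: T = 159, S = E(K, T) = 114; 180 ⊕ 114 = 198.
P[4]: T = 160, S = E(K, T) = 149; 44 ⊕ 149 = 185.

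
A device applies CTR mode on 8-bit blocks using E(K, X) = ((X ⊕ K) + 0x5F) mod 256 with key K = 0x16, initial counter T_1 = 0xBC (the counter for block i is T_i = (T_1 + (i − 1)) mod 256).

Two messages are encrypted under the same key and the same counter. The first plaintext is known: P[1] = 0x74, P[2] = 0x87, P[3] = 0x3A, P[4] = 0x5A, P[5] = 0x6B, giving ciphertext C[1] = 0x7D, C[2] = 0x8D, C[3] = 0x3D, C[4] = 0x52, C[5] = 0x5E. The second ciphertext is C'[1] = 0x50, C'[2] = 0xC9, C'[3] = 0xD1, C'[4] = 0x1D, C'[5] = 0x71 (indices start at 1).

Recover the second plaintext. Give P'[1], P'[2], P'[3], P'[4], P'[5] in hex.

In CTR with a reused counter, both messages share the same keystream S_i, so C_i ⊕ C'_i = P_i ⊕ P'_i and thus P'_i = P_i ⊕ C_i ⊕ C'_i.
P'[1]: 0x74 ⊕ 0x7D ⊕ 0x50 = 0x59.
P'[2]: 0x87 ⊕ 0x8D ⊕ 0xC9 = 0xC3.
P'[3]: 0x3A ⊕ 0x3D ⊕ 0xD1 = 0xD6.
P'[4]: 0x5A ⊕ 0x52 ⊕ 0x1D = 0x15.
P'[5]: 0x6B ⊕ 0x5E ⊕ 0x71 = 0x44.

P'[1] = 0x59, P'[2] = 0xC3, P'[3] = 0xD6, P'[4] = 0x15, P'[5] = 0x44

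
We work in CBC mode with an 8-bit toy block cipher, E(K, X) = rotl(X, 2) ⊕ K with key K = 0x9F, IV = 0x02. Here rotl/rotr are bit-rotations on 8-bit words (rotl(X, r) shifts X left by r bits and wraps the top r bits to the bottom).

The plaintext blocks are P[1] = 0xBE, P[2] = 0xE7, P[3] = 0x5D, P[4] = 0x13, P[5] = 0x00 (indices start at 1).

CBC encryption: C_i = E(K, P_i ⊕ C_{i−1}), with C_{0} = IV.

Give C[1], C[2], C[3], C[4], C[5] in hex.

C[1]: P[1] ⊕ 0x02 = 0xBC; E(K, 0xBC) = 0x6D.
C[2]: P[2] ⊕ 0x6D = 0x8A; E(K, 0x8A) = 0xB5.
C[3]: P[3] ⊕ 0xB5 = 0xE8; E(K, 0xE8) = 0x3C.
C[4]: P[4] ⊕ 0x3C = 0x2F; E(K, 0x2F) = 0x23.
C[5]: P[5] ⊕ 0x23 = 0x23; E(K, 0x23) = 0x13.

C[1] = 0x6D, C[2] = 0xB5, C[3] = 0x3C, C[4] = 0x23, C[5] = 0x13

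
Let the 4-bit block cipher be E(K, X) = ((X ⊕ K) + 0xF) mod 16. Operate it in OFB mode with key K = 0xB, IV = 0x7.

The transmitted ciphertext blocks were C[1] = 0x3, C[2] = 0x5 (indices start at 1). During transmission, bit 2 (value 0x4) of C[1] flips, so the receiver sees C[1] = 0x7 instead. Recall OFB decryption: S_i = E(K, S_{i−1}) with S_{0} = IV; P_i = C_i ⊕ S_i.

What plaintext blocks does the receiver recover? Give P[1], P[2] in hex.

P[1] = 0xC, P[2] = 0xA

Only C[1] changed, to 0x7. In OFB, a change in C_i flips the same bit in P_i only; the keystream is unaffected. Decrypting the received ciphertext:
P[1]: S = E(K, 0x7) = 0xB; 0x7 ⊕ 0xB = 0xC.
P[2]: S = E(K, 0xB) = 0xF; 0x5 ⊕ 0xF = 0xA.
Blocks that differ from the original plaintext: P[1].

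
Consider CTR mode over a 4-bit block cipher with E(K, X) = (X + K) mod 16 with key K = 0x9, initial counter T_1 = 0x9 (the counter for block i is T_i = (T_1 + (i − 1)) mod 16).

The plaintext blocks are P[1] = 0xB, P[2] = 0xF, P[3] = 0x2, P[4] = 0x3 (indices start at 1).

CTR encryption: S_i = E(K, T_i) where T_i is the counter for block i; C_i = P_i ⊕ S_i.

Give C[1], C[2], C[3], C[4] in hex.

C[1] = 0x9, C[2] = 0xC, C[3] = 0x6, C[4] = 0x6

C[1]: T = 0x9, S = E(K, T) = 0x2; 0xB ⊕ 0x2 = 0x9.
C[2]: T = 0xA, S = E(K, T) = 0x3; 0xF ⊕ 0x3 = 0xC.
C[3]: T = 0xB, S = E(K, T) = 0x4; 0x2 ⊕ 0x4 = 0x6.
C[4]: T = 0xC, S = E(K, T) = 0x5; 0x3 ⊕ 0x5 = 0x6.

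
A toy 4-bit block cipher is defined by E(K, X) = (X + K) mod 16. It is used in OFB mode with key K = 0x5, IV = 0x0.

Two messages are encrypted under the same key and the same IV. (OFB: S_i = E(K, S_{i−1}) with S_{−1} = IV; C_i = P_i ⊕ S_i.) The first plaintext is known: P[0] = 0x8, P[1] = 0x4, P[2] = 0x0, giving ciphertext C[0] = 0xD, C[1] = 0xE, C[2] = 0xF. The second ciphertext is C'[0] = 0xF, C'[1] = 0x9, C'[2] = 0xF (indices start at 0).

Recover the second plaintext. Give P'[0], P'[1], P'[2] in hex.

In OFB with a reused IV, both messages share the same keystream S_i, so C_i ⊕ C'_i = P_i ⊕ P'_i and thus P'_i = P_i ⊕ C_i ⊕ C'_i.
P'[0]: 0x8 ⊕ 0xD ⊕ 0xF = 0xA.
P'[1]: 0x4 ⊕ 0xE ⊕ 0x9 = 0x3.
P'[2]: 0x0 ⊕ 0xF ⊕ 0xF = 0x0.

P'[0] = 0xA, P'[1] = 0x3, P'[2] = 0x0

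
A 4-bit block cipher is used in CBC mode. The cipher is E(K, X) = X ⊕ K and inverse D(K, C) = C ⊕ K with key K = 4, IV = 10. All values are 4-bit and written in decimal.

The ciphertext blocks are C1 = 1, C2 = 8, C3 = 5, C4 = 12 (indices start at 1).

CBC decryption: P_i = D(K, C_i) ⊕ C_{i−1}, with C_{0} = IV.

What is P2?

P2 = 13

P2: D(K, 8) = 12; 12 ⊕ 1 = 13.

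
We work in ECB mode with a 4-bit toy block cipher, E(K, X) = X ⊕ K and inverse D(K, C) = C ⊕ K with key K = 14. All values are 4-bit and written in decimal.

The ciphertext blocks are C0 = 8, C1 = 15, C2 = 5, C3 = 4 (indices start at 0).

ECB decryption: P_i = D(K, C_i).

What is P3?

P3 = 10

P3: D(K, 4) = 10.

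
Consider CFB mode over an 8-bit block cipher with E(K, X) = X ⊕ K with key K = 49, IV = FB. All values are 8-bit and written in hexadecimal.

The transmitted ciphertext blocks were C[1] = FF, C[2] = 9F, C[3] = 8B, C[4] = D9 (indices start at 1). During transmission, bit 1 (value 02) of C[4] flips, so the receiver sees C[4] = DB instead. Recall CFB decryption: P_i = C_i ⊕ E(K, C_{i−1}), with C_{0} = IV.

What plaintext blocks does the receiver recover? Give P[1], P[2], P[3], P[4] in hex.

Only C[4] changed, to DB. In CFB, a change in C_i flips the same bit in P_i and garbles P_{i+1}. Decrypting the received ciphertext:
P[1]: E(K, FB) = B2; FF ⊕ B2 = 4D.
P[2]: E(K, FF) = B6; 9F ⊕ B6 = 29.
P[3]: E(K, 9F) = D6; 8B ⊕ D6 = 5D.
P[4]: E(K, 8B) = C2; DB ⊕ C2 = 19.
Blocks that differ from the original plaintext: P[4].

P[1] = 4D, P[2] = 29, P[3] = 5D, P[4] = 19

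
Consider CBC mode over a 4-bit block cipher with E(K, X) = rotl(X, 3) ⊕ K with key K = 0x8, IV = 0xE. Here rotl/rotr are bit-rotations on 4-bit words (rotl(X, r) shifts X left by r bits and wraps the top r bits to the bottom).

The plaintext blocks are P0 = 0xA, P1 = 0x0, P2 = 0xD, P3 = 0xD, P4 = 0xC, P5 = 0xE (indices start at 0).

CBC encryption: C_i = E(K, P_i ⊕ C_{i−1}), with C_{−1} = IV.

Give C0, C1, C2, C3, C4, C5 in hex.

C0: P0 ⊕ 0xE = 0x4; E(K, 0x4) = 0xA.
C1: P1 ⊕ 0xA = 0xA; E(K, 0xA) = 0xD.
C2: P2 ⊕ 0xD = 0x0; E(K, 0x0) = 0x8.
C3: P3 ⊕ 0x8 = 0x5; E(K, 0x5) = 0x2.
C4: P4 ⊕ 0x2 = 0xE; E(K, 0xE) = 0xF.
C5: P5 ⊕ 0xF = 0x1; E(K, 0x1) = 0x0.

C0 = 0xA, C1 = 0xD, C2 = 0x8, C3 = 0x2, C4 = 0xF, C5 = 0x0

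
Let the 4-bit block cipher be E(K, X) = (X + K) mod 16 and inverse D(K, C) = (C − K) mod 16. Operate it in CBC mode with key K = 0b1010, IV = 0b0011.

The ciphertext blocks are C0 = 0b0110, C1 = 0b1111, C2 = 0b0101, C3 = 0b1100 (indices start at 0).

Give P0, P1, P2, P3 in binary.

CBC decryption: P_i = D(K, C_i) ⊕ C_{i−1}, with C_{−1} = IV.
P0: D(K, 0b0110) = 0b1100; 0b1100 ⊕ 0b0011 = 0b1111.
P1: D(K, 0b1111) = 0b0101; 0b0101 ⊕ 0b0110 = 0b0011.
P2: D(K, 0b0101) = 0b1011; 0b1011 ⊕ 0b1111 = 0b0100.
P3: D(K, 0b1100) = 0b0010; 0b0010 ⊕ 0b0101 = 0b0111.

P0 = 0b1111, P1 = 0b0011, P2 = 0b0100, P3 = 0b0111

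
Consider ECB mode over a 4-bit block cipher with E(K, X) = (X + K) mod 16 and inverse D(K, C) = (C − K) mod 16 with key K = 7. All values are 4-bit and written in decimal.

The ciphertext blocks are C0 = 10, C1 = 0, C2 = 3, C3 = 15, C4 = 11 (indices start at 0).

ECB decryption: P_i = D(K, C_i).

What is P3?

P3: D(K, 15) = 8.

P3 = 8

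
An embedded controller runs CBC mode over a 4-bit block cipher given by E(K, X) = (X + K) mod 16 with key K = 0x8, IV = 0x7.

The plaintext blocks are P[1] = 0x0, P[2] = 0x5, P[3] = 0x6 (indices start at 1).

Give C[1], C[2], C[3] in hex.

CBC encryption: C_i = E(K, P_i ⊕ C_{i−1}), with C_{0} = IV.
C[1]: P[1] ⊕ 0x7 = 0x7; E(K, 0x7) = 0xF.
C[2]: P[2] ⊕ 0xF = 0xA; E(K, 0xA) = 0x2.
C[3]: P[3] ⊕ 0x2 = 0x4; E(K, 0x4) = 0xC.

C[1] = 0xF, C[2] = 0x2, C[3] = 0xC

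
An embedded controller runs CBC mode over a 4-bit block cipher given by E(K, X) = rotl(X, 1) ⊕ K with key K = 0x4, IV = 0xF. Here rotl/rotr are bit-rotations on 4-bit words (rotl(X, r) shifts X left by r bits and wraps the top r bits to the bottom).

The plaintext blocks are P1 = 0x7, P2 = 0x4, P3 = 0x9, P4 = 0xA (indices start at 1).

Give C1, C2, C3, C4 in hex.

C1 = 0x5, C2 = 0x6, C3 = 0xB, C4 = 0x6

CBC encryption: C_i = E(K, P_i ⊕ C_{i−1}), with C_{0} = IV.
C1: P1 ⊕ 0xF = 0x8; E(K, 0x8) = 0x5.
C2: P2 ⊕ 0x5 = 0x1; E(K, 0x1) = 0x6.
C3: P3 ⊕ 0x6 = 0xF; E(K, 0xF) = 0xB.
C4: P4 ⊕ 0xB = 0x1; E(K, 0x1) = 0x6.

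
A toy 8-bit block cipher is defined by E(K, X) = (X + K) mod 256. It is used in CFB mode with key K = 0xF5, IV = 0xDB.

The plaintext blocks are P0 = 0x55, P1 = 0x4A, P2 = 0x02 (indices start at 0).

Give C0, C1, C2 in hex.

CFB encryption: C_i = P_i ⊕ E(K, C_{i−1}), with C_{−1} = IV.
C0: E(K, 0xDB) = 0xD0; 0x55 ⊕ 0xD0 = 0x85.
C1: E(K, 0x85) = 0x7A; 0x4A ⊕ 0x7A = 0x30.
C2: E(K, 0x30) = 0x25; 0x02 ⊕ 0x25 = 0x27.

C0 = 0x85, C1 = 0x30, C2 = 0x27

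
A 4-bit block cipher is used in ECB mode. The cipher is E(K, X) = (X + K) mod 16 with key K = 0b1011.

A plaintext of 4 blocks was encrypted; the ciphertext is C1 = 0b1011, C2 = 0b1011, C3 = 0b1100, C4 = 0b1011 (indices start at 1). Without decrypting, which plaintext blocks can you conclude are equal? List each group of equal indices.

P1 = P2 = P4

ECB encrypts each block independently with the same key, so equal ciphertext blocks imply equal plaintext blocks.
C1 = C2 = C4 = 0b1011, so P1 = P2 = P4.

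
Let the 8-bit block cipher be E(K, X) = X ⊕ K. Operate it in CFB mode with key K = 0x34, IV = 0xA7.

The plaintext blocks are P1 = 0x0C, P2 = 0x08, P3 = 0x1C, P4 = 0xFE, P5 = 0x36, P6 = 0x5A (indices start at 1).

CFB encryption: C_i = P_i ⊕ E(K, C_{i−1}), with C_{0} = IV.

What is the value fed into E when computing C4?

0x8B

C1: E(K, 0xA7) = 0x93; 0x0C ⊕ 0x93 = 0x9F.
C2: E(K, 0x9F) = 0xAB; 0x08 ⊕ 0xAB = 0xA3.
C3: E(K, 0xA3) = 0x97; 0x1C ⊕ 0x97 = 0x8B.
C4: E(K, 0x8B) = 0xBF; 0xFE ⊕ 0xBF = 0x41.
So the input to E for block 4 is 0x8B.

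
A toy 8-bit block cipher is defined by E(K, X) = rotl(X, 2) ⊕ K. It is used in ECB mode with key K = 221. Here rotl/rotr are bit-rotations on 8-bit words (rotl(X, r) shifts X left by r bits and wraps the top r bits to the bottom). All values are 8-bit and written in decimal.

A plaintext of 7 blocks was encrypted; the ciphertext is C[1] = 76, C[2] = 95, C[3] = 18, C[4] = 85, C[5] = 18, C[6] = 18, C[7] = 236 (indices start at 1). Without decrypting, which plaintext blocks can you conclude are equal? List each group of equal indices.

P[3] = P[5] = P[6]

ECB encrypts each block independently with the same key, so equal ciphertext blocks imply equal plaintext blocks.
C[3] = C[5] = C[6] = 18, so P[3] = P[5] = P[6].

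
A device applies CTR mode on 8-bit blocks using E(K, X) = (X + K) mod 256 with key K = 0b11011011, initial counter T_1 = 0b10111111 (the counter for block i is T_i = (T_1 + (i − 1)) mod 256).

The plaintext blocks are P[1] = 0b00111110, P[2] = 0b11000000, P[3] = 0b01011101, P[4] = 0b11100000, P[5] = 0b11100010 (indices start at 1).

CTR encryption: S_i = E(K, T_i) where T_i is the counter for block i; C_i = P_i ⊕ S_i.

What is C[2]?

C[1]: T = 0b10111111, S = E(K, T) = 0b10011010; 0b00111110 ⊕ 0b10011010 = 0b10100100.
C[2]: T = 0b11000000, S = E(K, T) = 0b10011011; 0b11000000 ⊕ 0b10011011 = 0b01011011.

C[2] = 0b01011011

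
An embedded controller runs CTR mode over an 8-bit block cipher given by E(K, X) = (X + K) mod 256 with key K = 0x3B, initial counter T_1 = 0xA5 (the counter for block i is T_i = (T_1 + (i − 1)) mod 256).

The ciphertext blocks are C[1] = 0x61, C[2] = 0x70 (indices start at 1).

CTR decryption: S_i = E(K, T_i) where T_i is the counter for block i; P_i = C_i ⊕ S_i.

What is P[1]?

P[1]: T = 0xA5, S = E(K, T) = 0xE0; 0x61 ⊕ 0xE0 = 0x81.

P[1] = 0x81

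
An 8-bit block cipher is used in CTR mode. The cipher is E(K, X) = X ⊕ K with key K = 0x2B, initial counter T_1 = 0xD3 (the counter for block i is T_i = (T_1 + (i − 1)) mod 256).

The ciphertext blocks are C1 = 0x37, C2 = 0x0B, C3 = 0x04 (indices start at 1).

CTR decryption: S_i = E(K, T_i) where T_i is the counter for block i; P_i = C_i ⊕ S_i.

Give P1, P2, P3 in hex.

P1 = 0xCF, P2 = 0xF4, P3 = 0xFA

P1: T = 0xD3, S = E(K, T) = 0xF8; 0x37 ⊕ 0xF8 = 0xCF.
P2: T = 0xD4, S = E(K, T) = 0xFF; 0x0B ⊕ 0xFF = 0xF4.
P3: T = 0xD5, S = E(K, T) = 0xFE; 0x04 ⊕ 0xFE = 0xFA.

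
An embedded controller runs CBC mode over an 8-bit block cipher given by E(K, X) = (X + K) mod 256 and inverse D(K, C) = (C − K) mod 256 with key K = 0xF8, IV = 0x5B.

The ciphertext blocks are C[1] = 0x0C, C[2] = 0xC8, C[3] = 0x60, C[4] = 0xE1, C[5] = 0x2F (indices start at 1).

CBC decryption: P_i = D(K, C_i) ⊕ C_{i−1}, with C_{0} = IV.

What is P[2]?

P[2]: D(K, 0xC8) = 0xD0; 0xD0 ⊕ 0x0C = 0xDC.

P[2] = 0xDC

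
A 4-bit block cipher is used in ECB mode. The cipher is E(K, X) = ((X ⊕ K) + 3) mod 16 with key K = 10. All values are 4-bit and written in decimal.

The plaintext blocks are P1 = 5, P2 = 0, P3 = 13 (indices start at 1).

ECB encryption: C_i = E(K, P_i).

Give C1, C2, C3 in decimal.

C1 = 2, C2 = 13, C3 = 10

C1: E(K, 5) = 2.
C2: E(K, 0) = 13.
C3: E(K, 13) = 10.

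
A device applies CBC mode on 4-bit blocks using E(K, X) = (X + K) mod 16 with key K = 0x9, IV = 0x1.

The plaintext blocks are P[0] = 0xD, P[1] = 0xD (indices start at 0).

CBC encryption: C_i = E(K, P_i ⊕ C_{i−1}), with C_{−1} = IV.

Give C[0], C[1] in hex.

C[0]: P[0] ⊕ 0x1 = 0xC; E(K, 0xC) = 0x5.
C[1]: P[1] ⊕ 0x5 = 0x8; E(K, 0x8) = 0x1.

C[0] = 0x5, C[1] = 0x1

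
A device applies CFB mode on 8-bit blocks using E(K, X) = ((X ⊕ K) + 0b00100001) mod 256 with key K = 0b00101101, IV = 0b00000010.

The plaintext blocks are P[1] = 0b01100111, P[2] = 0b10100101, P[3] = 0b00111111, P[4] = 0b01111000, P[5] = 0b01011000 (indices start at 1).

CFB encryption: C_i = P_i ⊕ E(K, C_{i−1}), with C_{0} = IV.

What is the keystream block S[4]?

C[1]: E(K, 0b00000010) = 0b01010000; 0b01100111 ⊕ 0b01010000 = 0b00110111.
C[2]: E(K, 0b00110111) = 0b00111011; 0b10100101 ⊕ 0b00111011 = 0b10011110.
C[3]: E(K, 0b10011110) = 0b11010100; 0b00111111 ⊕ 0b11010100 = 0b11101011.
C[4]: E(K, 0b11101011) = 0b11100111; 0b01111000 ⊕ 0b11100111 = 0b10011111.
So S[4] = 0b11100111.

0b11100111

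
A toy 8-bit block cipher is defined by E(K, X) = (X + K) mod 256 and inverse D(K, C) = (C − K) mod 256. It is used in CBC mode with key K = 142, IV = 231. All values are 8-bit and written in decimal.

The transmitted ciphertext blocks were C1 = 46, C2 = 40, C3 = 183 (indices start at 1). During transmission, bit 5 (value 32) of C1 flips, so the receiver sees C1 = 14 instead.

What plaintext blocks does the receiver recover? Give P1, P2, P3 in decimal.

P1 = 103, P2 = 148, P3 = 1

CBC decryption: P_i = D(K, C_i) ⊕ C_{i−1}, with C_{0} = IV.
Only C1 changed, to 14. In CBC, a change in C_i garbles P_i and flips the same bit in P_{i+1}. Decrypting the received ciphertext:
P1: D(K, 14) = 128; 128 ⊕ 231 = 103.
P2: D(K, 40) = 154; 154 ⊕ 14 = 148.
P3: D(K, 183) = 41; 41 ⊕ 40 = 1.
Blocks that differ from the original plaintext: P1, P2.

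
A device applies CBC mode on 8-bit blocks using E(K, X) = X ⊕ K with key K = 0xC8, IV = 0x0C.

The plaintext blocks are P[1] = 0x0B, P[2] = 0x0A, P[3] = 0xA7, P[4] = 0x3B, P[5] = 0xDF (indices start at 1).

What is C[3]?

C[3] = 0x62

CBC encryption: C_i = E(K, P_i ⊕ C_{i−1}), with C_{0} = IV.
C[1]: P[1] ⊕ 0x0C = 0x07; E(K, 0x07) = 0xCF.
C[2]: P[2] ⊕ 0xCF = 0xC5; E(K, 0xC5) = 0x0D.
C[3]: P[3] ⊕ 0x0D = 0xAA; E(K, 0xAA) = 0x62.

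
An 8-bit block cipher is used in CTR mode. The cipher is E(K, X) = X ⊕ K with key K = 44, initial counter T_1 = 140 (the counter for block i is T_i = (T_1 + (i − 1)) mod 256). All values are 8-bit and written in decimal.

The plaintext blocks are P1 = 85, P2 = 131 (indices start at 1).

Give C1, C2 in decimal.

CTR encryption: S_i = E(K, T_i) where T_i is the counter for block i; C_i = P_i ⊕ S_i.
C1: T = 140, S = E(K, T) = 160; 85 ⊕ 160 = 245.
C2: T = 141, S = E(K, T) = 161; 131 ⊕ 161 = 34.

C1 = 245, C2 = 34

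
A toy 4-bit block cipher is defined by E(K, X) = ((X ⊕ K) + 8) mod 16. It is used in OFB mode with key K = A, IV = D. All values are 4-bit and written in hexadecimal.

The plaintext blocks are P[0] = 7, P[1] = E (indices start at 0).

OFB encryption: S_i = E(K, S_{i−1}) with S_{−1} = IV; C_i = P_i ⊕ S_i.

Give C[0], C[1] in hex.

C[0]: S = E(K, D) = F; 7 ⊕ F = 8.
C[1]: S = E(K, F) = D; E ⊕ D = 3.

C[0] = 8, C[1] = 3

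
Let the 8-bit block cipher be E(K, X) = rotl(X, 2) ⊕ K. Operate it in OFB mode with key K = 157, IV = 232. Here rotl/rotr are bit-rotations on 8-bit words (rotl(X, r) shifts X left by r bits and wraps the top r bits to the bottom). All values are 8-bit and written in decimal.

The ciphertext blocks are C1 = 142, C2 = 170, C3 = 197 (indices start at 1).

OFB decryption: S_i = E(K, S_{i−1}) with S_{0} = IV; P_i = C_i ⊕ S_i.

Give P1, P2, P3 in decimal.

P1 = 176, P2 = 207, P3 = 205

P1: S = E(K, 232) = 62; 142 ⊕ 62 = 176.
P2: S = E(K, 62) = 101; 170 ⊕ 101 = 207.
P3: S = E(K, 101) = 8; 197 ⊕ 8 = 205.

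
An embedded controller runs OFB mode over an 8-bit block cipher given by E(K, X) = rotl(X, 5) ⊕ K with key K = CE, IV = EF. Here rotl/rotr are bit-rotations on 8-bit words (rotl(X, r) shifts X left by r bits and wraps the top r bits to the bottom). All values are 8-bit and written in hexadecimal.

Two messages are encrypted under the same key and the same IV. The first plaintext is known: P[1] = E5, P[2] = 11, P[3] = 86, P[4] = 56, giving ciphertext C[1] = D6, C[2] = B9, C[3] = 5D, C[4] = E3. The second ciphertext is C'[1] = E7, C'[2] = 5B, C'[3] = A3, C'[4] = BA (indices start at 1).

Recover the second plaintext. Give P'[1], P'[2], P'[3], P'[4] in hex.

In OFB with a reused IV, both messages share the same keystream S_i, so C_i ⊕ C'_i = P_i ⊕ P'_i and thus P'_i = P_i ⊕ C_i ⊕ C'_i.
P'[1]: E5 ⊕ D6 ⊕ E7 = D4.
P'[2]: 11 ⊕ B9 ⊕ 5B = F3.
P'[3]: 86 ⊕ 5D ⊕ A3 = 78.
P'[4]: 56 ⊕ E3 ⊕ BA = 0F.

P'[1] = D4, P'[2] = F3, P'[3] = 78, P'[4] = 0F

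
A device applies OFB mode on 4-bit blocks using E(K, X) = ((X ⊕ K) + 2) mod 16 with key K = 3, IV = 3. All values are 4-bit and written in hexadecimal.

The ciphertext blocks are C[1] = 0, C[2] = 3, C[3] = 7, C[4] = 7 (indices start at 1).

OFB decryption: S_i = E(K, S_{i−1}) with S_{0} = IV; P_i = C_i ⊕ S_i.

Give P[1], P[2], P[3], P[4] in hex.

P[1] = 2, P[2] = 0, P[3] = 5, P[4] = 4

P[1]: S = E(K, 3) = 2; 0 ⊕ 2 = 2.
P[2]: S = E(K, 2) = 3; 3 ⊕ 3 = 0.
P[3]: S = E(K, 3) = 2; 7 ⊕ 2 = 5.
P[4]: S = E(K, 2) = 3; 7 ⊕ 3 = 4.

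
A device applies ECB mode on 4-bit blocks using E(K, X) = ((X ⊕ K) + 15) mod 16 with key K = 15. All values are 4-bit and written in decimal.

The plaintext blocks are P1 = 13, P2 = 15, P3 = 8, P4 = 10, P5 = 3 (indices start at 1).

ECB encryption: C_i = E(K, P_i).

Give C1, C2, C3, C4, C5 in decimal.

C1 = 1, C2 = 15, C3 = 6, C4 = 4, C5 = 11

C1: E(K, 13) = 1.
C2: E(K, 15) = 15.
C3: E(K, 8) = 6.
C4: E(K, 10) = 4.
C5: E(K, 3) = 11.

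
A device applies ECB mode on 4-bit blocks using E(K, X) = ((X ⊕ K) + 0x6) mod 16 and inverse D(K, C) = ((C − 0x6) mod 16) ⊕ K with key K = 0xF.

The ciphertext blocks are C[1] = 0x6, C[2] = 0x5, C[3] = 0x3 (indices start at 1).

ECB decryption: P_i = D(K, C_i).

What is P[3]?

P[3]: D(K, 0x3) = 0x2.

P[3] = 0x2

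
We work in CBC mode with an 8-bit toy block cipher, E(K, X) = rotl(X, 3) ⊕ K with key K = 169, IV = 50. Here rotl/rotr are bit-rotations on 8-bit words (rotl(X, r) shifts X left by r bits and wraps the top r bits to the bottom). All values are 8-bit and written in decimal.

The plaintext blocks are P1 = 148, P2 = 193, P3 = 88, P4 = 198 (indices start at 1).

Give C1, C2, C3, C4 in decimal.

CBC encryption: C_i = E(K, P_i ⊕ C_{i−1}), with C_{0} = IV.
C1: P1 ⊕ 50 = 166; E(K, 166) = 156.
C2: P2 ⊕ 156 = 93; E(K, 93) = 67.
C3: P3 ⊕ 67 = 27; E(K, 27) = 113.
C4: P4 ⊕ 113 = 183; E(K, 183) = 20.

C1 = 156, C2 = 67, C3 = 113, C4 = 20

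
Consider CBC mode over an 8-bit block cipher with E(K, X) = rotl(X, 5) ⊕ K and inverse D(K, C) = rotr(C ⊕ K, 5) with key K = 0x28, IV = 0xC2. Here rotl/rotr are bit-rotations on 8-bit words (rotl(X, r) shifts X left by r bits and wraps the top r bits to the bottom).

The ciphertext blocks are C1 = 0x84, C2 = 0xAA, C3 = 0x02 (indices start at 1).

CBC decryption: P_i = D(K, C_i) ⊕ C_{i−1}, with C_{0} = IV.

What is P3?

P3 = 0xFB

P3: D(K, 0x02) = 0x51; 0x51 ⊕ 0xAA = 0xFB.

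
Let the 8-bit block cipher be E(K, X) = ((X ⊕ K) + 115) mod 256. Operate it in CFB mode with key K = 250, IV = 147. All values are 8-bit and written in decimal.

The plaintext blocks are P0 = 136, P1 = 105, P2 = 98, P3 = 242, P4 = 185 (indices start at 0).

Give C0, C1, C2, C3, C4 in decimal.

C0 = 84, C1 = 72, C2 = 71, C3 = 194, C4 = 18

CFB encryption: C_i = P_i ⊕ E(K, C_{i−1}), with C_{−1} = IV.
C0: E(K, 147) = 220; 136 ⊕ 220 = 84.
C1: E(K, 84) = 33; 105 ⊕ 33 = 72.
C2: E(K, 72) = 37; 98 ⊕ 37 = 71.
C3: E(K, 71) = 48; 242 ⊕ 48 = 194.
C4: E(K, 194) = 171; 185 ⊕ 171 = 18.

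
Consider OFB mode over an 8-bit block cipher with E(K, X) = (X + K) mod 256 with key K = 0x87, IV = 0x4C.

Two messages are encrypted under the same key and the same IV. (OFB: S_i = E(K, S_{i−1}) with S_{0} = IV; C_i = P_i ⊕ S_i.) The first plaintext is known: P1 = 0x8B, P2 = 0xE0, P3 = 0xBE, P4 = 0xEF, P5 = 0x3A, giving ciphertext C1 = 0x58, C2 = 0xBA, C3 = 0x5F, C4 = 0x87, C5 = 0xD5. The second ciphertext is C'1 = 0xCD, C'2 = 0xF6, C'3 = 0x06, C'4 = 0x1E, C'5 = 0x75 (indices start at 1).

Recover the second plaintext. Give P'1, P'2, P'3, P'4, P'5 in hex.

In OFB with a reused IV, both messages share the same keystream S_i, so C_i ⊕ C'_i = P_i ⊕ P'_i and thus P'_i = P_i ⊕ C_i ⊕ C'_i.
P'1: 0x8B ⊕ 0x58 ⊕ 0xCD = 0x1E.
P'2: 0xE0 ⊕ 0xBA ⊕ 0xF6 = 0xAC.
P'3: 0xBE ⊕ 0x5F ⊕ 0x06 = 0xE7.
P'4: 0xEF ⊕ 0x87 ⊕ 0x1E = 0x76.
P'5: 0x3A ⊕ 0xD5 ⊕ 0x75 = 0x9A.

P'1 = 0x1E, P'2 = 0xAC, P'3 = 0xE7, P'4 = 0x76, P'5 = 0x9A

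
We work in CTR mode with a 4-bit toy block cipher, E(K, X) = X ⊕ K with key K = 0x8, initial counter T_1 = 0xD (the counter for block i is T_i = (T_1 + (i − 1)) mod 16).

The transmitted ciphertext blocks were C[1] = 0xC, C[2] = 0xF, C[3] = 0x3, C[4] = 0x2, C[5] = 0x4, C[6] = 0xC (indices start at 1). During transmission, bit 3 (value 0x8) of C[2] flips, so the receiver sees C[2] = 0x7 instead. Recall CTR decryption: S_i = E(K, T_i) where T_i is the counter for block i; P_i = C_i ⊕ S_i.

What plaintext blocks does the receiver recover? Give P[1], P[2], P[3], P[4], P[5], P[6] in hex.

Only C[2] changed, to 0x7. In CTR, a change in C_i flips the same bit in P_i only; the keystream is unaffected. Decrypting the received ciphertext:
P[1]: T = 0xD, S = E(K, T) = 0x5; 0xC ⊕ 0x5 = 0x9.
P[2]: T = 0xE, S = E(K, T) = 0x6; 0x7 ⊕ 0x6 = 0x1.
P[3]: T = 0xF, S = E(K, T) = 0x7; 0x3 ⊕ 0x7 = 0x4.
P[4]: T = 0x0, S = E(K, T) = 0x8; 0x2 ⊕ 0x8 = 0xA.
P[5]: T = 0x1, S = E(K, T) = 0x9; 0x4 ⊕ 0x9 = 0xD.
P[6]: T = 0x2, S = E(K, T) = 0xA; 0xC ⊕ 0xA = 0x6.
Blocks that differ from the original plaintext: P[2].

P[1] = 0x9, P[2] = 0x1, P[3] = 0x4, P[4] = 0xA, P[5] = 0xD, P[6] = 0x6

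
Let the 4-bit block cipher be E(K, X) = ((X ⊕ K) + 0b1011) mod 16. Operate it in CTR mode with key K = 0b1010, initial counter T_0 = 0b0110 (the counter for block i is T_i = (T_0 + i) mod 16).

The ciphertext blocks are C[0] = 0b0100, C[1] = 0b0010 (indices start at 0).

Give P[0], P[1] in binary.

P[0] = 0b0011, P[1] = 0b1010

CTR decryption: S_i = E(K, T_i) where T_i is the counter for block i; P_i = C_i ⊕ S_i.
P[0]: T = 0b0110, S = E(K, T) = 0b0111; 0b0100 ⊕ 0b0111 = 0b0011.
P[1]: T = 0b0111, S = E(K, T) = 0b1000; 0b0010 ⊕ 0b1000 = 0b1010.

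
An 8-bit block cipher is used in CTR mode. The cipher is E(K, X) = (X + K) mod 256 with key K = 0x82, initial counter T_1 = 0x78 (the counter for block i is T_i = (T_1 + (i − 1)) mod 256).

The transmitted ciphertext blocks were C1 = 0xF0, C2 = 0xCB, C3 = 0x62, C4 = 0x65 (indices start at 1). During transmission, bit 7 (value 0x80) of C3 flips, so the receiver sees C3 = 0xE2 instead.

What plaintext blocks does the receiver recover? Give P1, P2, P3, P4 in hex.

P1 = 0x0A, P2 = 0x30, P3 = 0x1E, P4 = 0x98

CTR decryption: S_i = E(K, T_i) where T_i is the counter for block i; P_i = C_i ⊕ S_i.
Only C3 changed, to 0xE2. In CTR, a change in C_i flips the same bit in P_i only; the keystream is unaffected. Decrypting the received ciphertext:
P1: T = 0x78, S = E(K, T) = 0xFA; 0xF0 ⊕ 0xFA = 0x0A.
P2: T = 0x79, S = E(K, T) = 0xFB; 0xCB ⊕ 0xFB = 0x30.
P3: T = 0x7A, S = E(K, T) = 0xFC; 0xE2 ⊕ 0xFC = 0x1E.
P4: T = 0x7B, S = E(K, T) = 0xFD; 0x65 ⊕ 0xFD = 0x98.
Blocks that differ from the original plaintext: P3.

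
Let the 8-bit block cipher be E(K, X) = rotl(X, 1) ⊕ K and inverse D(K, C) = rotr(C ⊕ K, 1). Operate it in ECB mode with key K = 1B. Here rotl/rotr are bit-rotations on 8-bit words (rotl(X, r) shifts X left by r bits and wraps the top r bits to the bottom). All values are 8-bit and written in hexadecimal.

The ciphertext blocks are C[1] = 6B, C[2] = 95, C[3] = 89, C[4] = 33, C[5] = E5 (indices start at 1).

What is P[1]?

ECB decryption: P_i = D(K, C_i).
P[1]: D(K, 6B) = 38.

P[1] = 38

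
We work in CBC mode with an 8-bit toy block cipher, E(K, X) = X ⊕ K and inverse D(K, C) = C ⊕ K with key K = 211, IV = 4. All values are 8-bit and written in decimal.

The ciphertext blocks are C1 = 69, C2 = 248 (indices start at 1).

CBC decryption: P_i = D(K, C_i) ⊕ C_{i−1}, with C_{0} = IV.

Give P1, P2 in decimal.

P1: D(K, 69) = 150; 150 ⊕ 4 = 146.
P2: D(K, 248) = 43; 43 ⊕ 69 = 110.

P1 = 146, P2 = 110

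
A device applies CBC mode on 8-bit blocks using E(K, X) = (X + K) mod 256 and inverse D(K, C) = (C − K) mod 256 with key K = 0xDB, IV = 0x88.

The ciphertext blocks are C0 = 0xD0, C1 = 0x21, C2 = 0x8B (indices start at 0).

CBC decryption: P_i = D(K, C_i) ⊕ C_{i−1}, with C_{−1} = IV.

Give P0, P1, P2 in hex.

P0 = 0x7D, P1 = 0x96, P2 = 0x91

P0: D(K, 0xD0) = 0xF5; 0xF5 ⊕ 0x88 = 0x7D.
P1: D(K, 0x21) = 0x46; 0x46 ⊕ 0xD0 = 0x96.
P2: D(K, 0x8B) = 0xB0; 0xB0 ⊕ 0x21 = 0x91.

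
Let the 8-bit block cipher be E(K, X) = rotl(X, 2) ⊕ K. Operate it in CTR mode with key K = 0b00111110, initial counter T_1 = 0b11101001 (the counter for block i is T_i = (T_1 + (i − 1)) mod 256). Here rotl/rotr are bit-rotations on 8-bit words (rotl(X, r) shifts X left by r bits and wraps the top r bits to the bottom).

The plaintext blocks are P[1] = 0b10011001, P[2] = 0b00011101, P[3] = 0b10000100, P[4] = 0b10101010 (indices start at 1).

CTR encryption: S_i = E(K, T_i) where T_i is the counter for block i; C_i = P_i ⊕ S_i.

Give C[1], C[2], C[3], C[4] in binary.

C[1]: T = 0b11101001, S = E(K, T) = 0b10011001; 0b10011001 ⊕ 0b10011001 = 0b00000000.
C[2]: T = 0b11101010, S = E(K, T) = 0b10010101; 0b00011101 ⊕ 0b10010101 = 0b10001000.
C[3]: T = 0b11101011, S = E(K, T) = 0b10010001; 0b10000100 ⊕ 0b10010001 = 0b00010101.
C[4]: T = 0b11101100, S = E(K, T) = 0b10001101; 0b10101010 ⊕ 0b10001101 = 0b00100111.

C[1] = 0b00000000, C[2] = 0b10001000, C[3] = 0b00010101, C[4] = 0b00100111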